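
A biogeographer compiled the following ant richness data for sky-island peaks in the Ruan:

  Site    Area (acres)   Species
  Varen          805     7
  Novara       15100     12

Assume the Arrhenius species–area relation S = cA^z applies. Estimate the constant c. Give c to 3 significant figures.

z = ln(S₂/S₁) / ln(A₂/A₁) = ln(12/7) / ln(15100/805) = 0.5390 / 2.9316 = 0.1839
c = S₁ / A₁^z = 7 / 805^0.1839 = 7 / 3.422 = 2.046

2.05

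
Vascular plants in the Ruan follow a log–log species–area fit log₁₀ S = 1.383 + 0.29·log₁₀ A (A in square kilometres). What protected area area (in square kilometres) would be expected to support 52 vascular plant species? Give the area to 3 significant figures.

52 = 24.15 × A^0.29  ⇒  A^0.29 = 52/24.15 = 2.153
ln A = ln(2.153) / 0.29 = 0.7668 / 0.29 = 2.6440
A = e^2.6440 ≈ 14.07 square kilometres

14.1 square kilometres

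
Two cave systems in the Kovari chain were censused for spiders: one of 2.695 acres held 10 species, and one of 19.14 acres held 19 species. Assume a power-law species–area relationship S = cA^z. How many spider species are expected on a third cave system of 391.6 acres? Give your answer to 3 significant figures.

51.0

z = ln(19/10) / ln(19.14/2.695) = 0.6419 / 1.9604 = 0.3274
c = 10 / 2.695^0.3274 = 10 / 1.383 = 7.228
S₃ = 7.228 × 391.6^0.3274 = 7.228 × 7.062 ≈ 51.05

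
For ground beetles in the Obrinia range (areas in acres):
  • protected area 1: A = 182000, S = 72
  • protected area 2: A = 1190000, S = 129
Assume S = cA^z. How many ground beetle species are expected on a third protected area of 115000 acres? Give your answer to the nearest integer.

62

z = ln(129/72) / ln(1190000/182000) = 0.5831 / 1.8777 = 0.3106
c = 72 / 182000^0.3106 = 72 / 43.01 = 1.674
S₃ = 1.674 × 115000^0.3106 = 1.674 × 37.3 ≈ 62.43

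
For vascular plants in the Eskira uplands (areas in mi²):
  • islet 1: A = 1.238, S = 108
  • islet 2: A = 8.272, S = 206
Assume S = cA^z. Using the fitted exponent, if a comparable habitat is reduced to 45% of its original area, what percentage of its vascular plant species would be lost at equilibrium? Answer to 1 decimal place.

23.8%

z = ln(206/108) / ln(8.272/1.238) = 0.6457 / 1.8994 = 0.3400
S_new/S_old = (A_new/A_old)^z = 0.45^0.3400 = exp(0.3400 × -0.7985) = 0.7623
Fraction lost = 1 − 0.7623 = 0.2377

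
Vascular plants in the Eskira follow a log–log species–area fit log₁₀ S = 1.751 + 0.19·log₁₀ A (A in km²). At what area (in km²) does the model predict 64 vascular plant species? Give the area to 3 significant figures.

1.95 km²

64 = 56.36 × A^0.19  ⇒  A^0.19 = 64/56.36 = 1.135
ln A = ln(1.135) / 0.19 = 0.1271 / 0.19 = 0.6687
A = e^0.6687 ≈ 1.952 km²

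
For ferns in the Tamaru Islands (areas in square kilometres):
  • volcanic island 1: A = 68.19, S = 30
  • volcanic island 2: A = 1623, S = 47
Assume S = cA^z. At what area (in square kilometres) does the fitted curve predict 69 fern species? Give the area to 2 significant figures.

z = ln(47/30) / ln(1623/68.19) = 0.4490 / 3.1697 = 0.1416
c = 30 / 68.19^0.1416 = 30 / 1.819 = 16.5
A = (69/16.5)^(1/0.1416) ⇒ ln A = ln(4.183)/0.1416 = 10.1029
A = e^10.1029 ≈ 24414 square kilometres

24000 square kilometres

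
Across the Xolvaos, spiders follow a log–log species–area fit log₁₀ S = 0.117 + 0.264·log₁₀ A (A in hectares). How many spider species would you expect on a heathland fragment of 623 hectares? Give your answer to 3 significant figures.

S = 1.309 × 623^0.264 = 1.309 × 5.467 ≈ 7.157

7.16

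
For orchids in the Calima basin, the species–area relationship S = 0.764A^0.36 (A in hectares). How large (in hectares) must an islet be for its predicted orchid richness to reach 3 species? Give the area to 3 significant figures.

44.7 hectares

3 = 0.764 × A^0.36  ⇒  A^0.36 = 3/0.764 = 3.927
ln A = ln(3.927) / 0.36 = 1.3678 / 0.36 = 3.7994
A = e^3.7994 ≈ 44.68 hectares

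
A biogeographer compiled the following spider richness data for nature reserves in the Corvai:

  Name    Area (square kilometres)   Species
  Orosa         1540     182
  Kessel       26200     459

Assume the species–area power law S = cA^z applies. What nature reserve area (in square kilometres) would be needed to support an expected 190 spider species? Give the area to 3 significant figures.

1760 square kilometres

z = ln(459/182) / ln(26200/1540) = 0.9250 / 2.8340 = 0.3264
c = 182 / 1540^0.3264 = 182 / 10.98 = 16.58
A = (190/16.58)^(1/0.3264) ⇒ ln A = ln(11.46)/0.3264 = 7.4713
A = e^7.4713 ≈ 1757 square kilometres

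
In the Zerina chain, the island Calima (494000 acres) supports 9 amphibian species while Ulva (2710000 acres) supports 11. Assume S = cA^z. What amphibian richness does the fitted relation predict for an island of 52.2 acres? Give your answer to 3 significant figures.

3.06

z = ln(11/9) / ln(2710000/494000) = 0.2007 / 1.7022 = 0.1179
c = 9 / 494000^0.1179 = 9 / 4.691 = 1.919
S₃ = 1.919 × 52.2^0.1179 = 1.919 × 1.594 ≈ 3.058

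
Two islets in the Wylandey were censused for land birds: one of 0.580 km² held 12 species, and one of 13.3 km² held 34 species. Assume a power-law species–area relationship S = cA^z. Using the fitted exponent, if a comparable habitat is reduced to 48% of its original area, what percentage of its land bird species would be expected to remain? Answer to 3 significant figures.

78.3%

z = ln(34/12) / ln(13.3/0.58) = 1.0415 / 3.1325 = 0.3325
S_new/S_old = (A_new/A_old)^z = 0.48^0.3325 = exp(0.3325 × -0.7340) = 0.7835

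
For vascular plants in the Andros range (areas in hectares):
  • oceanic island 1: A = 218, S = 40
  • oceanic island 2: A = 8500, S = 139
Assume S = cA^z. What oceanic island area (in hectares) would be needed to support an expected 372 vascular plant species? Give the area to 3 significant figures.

154000 hectares

z = ln(139/40) / ln(8500/218) = 1.2456 / 3.6633 = 0.3400
c = 40 / 218^0.3400 = 40 / 6.239 = 6.411
A = (372/6.411)^(1/0.3400) ⇒ ln A = ln(58.02)/0.3400 = 11.9430
A = e^11.9430 ≈ 153741 hectares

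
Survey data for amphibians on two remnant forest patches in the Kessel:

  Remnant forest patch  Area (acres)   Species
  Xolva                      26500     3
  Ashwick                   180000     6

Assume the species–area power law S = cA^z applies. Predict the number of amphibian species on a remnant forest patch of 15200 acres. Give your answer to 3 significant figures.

z = ln(6/3) / ln(180000/26500) = 0.6931 / 1.9158 = 0.3618
c = 3 / 26500^0.3618 = 3 / 39.84 = 0.0753
S₃ = 0.0753 × 15200^0.3618 = 0.0753 × 32.58 ≈ 2.453

2.45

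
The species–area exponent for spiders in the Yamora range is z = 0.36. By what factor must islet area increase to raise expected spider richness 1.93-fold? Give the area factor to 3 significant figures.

(A₂/A₁)^0.36 = 1.93, so A₂/A₁ = 1.93^(1/0.36) = 1.93^2.778
ln(A₂/A₁) = ln 1.93 / 0.36 = 0.6575 / 0.36 = 1.8264
A₂/A₁ = e^1.8264 ≈ 6.212

6.21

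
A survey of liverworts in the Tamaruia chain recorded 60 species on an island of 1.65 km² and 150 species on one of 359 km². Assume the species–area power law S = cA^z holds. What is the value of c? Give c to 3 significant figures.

55.1

z = ln(S₂/S₁) / ln(A₂/A₁) = ln(150/60) / ln(359/1.65) = 0.9163 / 5.3825 = 0.1702
c = S₁ / A₁^z = 60 / 1.65^0.1702 = 60 / 1.089 = 55.1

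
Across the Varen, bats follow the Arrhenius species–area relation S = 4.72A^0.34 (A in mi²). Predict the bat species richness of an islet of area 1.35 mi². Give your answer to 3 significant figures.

S = 4.72 × 1.35^0.34
ln S = ln 4.72 + 0.34 × ln 1.35 = 1.5518 + 0.34 × 0.3001 = 1.6538
S = e^1.6538 ≈ 5.227

5.23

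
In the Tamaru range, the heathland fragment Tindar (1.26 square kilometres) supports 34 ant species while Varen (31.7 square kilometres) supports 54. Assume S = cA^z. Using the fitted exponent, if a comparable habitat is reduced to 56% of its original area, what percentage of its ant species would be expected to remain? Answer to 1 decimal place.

92.0%

z = ln(54/34) / ln(31.7/1.26) = 0.4626 / 3.2252 = 0.1434
S_new/S_old = (A_new/A_old)^z = 0.56^0.1434 = exp(0.1434 × -0.5798) = 0.9202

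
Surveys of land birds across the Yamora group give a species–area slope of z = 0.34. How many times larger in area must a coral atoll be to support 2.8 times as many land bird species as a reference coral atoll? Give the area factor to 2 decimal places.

(A₂/A₁)^0.34 = 2.8, so A₂/A₁ = 2.8^(1/0.34) = 2.8^2.941
ln(A₂/A₁) = ln 2.8 / 0.34 = 1.0296 / 0.34 = 3.0283
A₂/A₁ = e^3.0283 ≈ 20.66

20.66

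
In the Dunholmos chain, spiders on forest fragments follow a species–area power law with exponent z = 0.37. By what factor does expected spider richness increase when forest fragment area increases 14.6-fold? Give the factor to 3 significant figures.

S₂/S₁ = (A₂/A₁)^z = 14.6^0.37
ln(S₂/S₁) = 0.37 × ln 14.6 = 0.37 × 2.6810 = 0.9920
S₂/S₁ = e^0.9920 ≈ 2.697

2.70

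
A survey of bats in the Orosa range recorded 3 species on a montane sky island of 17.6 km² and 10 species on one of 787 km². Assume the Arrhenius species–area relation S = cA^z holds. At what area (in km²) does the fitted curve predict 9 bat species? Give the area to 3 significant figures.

z = ln(10/3) / ln(787/17.6) = 1.2040 / 3.8003 = 0.3168
c = 3 / 17.6^0.3168 = 3 / 2.481 = 1.209
A = (9/1.209)^(1/0.3168) ⇒ ln A = ln(7.442)/0.3168 = 6.3357
A = e^6.3357 ≈ 564.3 km²

564 km²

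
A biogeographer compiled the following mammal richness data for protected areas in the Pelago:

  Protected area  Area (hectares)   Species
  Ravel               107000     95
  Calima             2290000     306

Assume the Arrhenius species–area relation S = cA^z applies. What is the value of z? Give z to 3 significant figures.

Taking logs: ln S = ln c + z ln A, so z = (ln S₂ − ln S₁)/(ln A₂ − ln A₁).
z = ln(306/95) / ln(2290000/107000) = ln(3.221) / ln(21.4) = 1.1697 / 3.0635 = 0.3818

0.382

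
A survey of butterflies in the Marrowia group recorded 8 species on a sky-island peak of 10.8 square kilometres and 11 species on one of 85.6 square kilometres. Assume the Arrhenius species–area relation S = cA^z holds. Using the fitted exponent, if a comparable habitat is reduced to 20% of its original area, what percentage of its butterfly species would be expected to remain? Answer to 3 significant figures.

78.1%

z = ln(11/8) / ln(85.6/10.8) = 0.3185 / 2.0701 = 0.1538
S_new/S_old = (A_new/A_old)^z = 0.2^0.1538 = exp(0.1538 × -1.6094) = 0.7807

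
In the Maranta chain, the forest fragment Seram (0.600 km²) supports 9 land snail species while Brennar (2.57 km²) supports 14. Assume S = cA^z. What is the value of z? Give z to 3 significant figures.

Taking logs: ln S = ln c + z ln A, so z = (ln S₂ − ln S₁)/(ln A₂ − ln A₁).
z = ln(14/9) / ln(2.57/0.6) = ln(1.556) / ln(4.283) = 0.4418 / 1.4547 = 0.3037

0.304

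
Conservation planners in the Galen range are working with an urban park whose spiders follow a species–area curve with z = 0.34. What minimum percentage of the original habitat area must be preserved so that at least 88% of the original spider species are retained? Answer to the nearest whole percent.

69%

Need (A_new/A_old)^0.34 = 0.88, so A_new/A_old = 0.88^(1/0.34) = 0.88^2.941
ln(A_new/A_old) = ln 0.88 / 0.34 = -0.1278 / 0.34 = -0.3760
A_new/A_old = e^-0.3760 ≈ 0.6866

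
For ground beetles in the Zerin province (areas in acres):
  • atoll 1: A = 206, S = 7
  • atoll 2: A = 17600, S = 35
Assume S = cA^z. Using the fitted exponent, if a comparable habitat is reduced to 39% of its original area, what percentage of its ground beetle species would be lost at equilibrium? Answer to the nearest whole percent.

29%

z = ln(35/7) / ln(17600/206) = 1.6094 / 4.4478 = 0.3619
S_new/S_old = (A_new/A_old)^z = 0.39^0.3619 = exp(0.3619 × -0.9416) = 0.7113
Fraction lost = 1 − 0.7113 = 0.2887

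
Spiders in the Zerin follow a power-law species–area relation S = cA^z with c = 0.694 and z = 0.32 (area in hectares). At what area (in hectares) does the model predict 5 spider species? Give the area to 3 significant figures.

479 hectares

5 = 0.694 × A^0.32  ⇒  A^0.32 = 5/0.694 = 7.205
ln A = ln(7.205) / 0.32 = 1.9747 / 0.32 = 6.1710
A = e^6.1710 ≈ 478.7 hectares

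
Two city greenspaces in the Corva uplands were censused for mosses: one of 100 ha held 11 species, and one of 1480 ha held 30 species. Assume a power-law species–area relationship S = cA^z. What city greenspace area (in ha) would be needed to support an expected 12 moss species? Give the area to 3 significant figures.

126 ha

z = ln(30/11) / ln(1480/100) = 1.0033 / 2.6946 = 0.3723
c = 11 / 100^0.3723 = 11 / 5.555 = 1.98
A = (12/1.98)^(1/0.3723) ⇒ ln A = ln(6.06)/0.3723 = 4.8389
A = e^4.8389 ≈ 126.3 ha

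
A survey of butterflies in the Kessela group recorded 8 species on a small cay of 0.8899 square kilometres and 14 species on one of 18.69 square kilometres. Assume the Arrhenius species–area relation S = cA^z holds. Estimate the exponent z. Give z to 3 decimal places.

Taking logs: ln S = ln c + z ln A, so z = (ln S₂ − ln S₁)/(ln A₂ − ln A₁).
z = ln(14/8) / ln(18.69/0.8899) = ln(1.75) / ln(21) = 0.5596 / 3.0446 = 0.1838

0.184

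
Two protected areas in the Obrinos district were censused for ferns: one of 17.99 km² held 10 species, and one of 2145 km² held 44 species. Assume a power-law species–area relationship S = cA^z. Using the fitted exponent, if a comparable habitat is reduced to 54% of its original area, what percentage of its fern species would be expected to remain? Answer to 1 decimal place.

z = ln(44/10) / ln(2145/17.99) = 1.4816 / 4.7811 = 0.3099
S_new/S_old = (A_new/A_old)^z = 0.54^0.3099 = exp(0.3099 × -0.6162) = 0.8262

82.6%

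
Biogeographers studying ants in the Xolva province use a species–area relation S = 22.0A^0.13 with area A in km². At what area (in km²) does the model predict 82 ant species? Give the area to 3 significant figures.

82 = 22 × A^0.13  ⇒  A^0.13 = 82/22 = 3.727
ln A = ln(3.727) / 0.13 = 1.3157 / 0.13 = 10.1206
A = e^10.1206 ≈ 24849 km²

24800 km²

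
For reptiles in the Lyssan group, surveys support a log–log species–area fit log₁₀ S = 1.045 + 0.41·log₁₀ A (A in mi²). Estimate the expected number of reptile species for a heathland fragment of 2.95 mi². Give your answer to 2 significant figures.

S = 11.09 × 2.95^0.41
ln S = ln 11.09 + 0.41 × ln 2.95 = 2.4062 + 0.41 × 1.0818 = 2.8497
S = e^2.8497 ≈ 17.28

17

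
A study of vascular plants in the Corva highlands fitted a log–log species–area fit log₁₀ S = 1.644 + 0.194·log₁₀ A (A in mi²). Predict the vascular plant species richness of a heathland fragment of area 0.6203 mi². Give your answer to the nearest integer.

S = 44.06 × 0.6203^0.194 = 44.06 × 0.9115 ≈ 40.16

40 species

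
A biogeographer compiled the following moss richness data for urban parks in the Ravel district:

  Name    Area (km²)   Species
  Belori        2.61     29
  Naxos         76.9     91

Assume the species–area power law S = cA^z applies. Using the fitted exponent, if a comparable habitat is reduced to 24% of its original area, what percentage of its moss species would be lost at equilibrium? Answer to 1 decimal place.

38.3%

z = ln(91/29) / ln(76.9/2.61) = 1.1436 / 3.3832 = 0.3380
S_new/S_old = (A_new/A_old)^z = 0.24^0.3380 = exp(0.3380 × -1.4271) = 0.6173
Fraction lost = 1 − 0.6173 = 0.3827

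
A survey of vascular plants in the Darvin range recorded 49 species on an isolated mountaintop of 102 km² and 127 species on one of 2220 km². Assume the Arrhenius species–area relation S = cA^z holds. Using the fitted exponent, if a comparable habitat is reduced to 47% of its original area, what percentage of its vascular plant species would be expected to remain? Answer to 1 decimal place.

z = ln(127/49) / ln(2220/102) = 0.9524 / 3.0803 = 0.3092
S_new/S_old = (A_new/A_old)^z = 0.47^0.3092 = exp(0.3092 × -0.7550) = 0.7918

79.2%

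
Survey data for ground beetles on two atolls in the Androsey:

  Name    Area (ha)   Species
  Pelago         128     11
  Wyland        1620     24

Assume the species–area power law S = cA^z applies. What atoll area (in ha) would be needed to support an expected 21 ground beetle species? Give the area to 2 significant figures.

z = ln(24/11) / ln(1620/128) = 0.7802 / 2.5382 = 0.3074
c = 11 / 128^0.3074 = 11 / 4.443 = 2.476
A = (21/2.476)^(1/0.3074) ⇒ ln A = ln(8.483)/0.3074 = 6.9558
A = e^6.9558 ≈ 1049 ha

1000 ha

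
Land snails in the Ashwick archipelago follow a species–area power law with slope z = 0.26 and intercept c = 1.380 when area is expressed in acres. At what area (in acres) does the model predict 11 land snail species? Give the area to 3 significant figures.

2930 acres

11 = 1.38 × A^0.26  ⇒  A^0.26 = 11/1.38 = 7.971
ln A = ln(7.971) / 0.26 = 2.0758 / 0.26 = 7.9839
A = e^7.9839 ≈ 2933 acres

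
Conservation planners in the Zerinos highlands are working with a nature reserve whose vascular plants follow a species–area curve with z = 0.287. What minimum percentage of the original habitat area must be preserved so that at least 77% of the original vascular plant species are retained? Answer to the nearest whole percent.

40%

Need (A_new/A_old)^0.287 = 0.77, so A_new/A_old = 0.77^(1/0.287) = 0.77^3.484
ln(A_new/A_old) = ln 0.77 / 0.287 = -0.2614 / 0.287 = -0.9107
A_new/A_old = e^-0.9107 ≈ 0.4023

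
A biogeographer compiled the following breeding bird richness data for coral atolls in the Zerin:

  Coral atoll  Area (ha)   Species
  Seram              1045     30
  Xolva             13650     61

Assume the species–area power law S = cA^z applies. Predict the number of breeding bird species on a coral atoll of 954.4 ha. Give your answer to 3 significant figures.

29.3

z = ln(61/30) / ln(13650/1045) = 0.7097 / 2.5697 = 0.2762
c = 30 / 1045^0.2762 = 30 / 6.82 = 4.399
S₃ = 4.399 × 954.4^0.2762 = 4.399 × 6.651 ≈ 29.26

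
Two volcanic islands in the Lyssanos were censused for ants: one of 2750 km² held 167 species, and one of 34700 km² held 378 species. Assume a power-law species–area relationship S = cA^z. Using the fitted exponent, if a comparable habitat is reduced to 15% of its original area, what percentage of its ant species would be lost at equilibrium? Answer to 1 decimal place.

z = ln(378/167) / ln(34700/2750) = 0.8169 / 2.5351 = 0.3222
S_new/S_old = (A_new/A_old)^z = 0.15^0.3222 = exp(0.3222 × -1.8971) = 0.5426
Fraction lost = 1 − 0.5426 = 0.4574

45.7%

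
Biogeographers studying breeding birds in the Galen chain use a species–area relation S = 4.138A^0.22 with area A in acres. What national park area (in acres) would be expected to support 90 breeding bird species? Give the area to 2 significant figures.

90 = 4.138 × A^0.22  ⇒  A^0.22 = 90/4.138 = 21.75
ln A = ln(21.75) / 0.22 = 3.0796 / 0.22 = 13.9982
A = e^13.9982 ≈ 1200404 acres

1200000 acres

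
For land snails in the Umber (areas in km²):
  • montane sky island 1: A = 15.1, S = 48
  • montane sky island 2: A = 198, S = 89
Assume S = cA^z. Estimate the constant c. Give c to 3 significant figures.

25.0

z = ln(S₂/S₁) / ln(A₂/A₁) = ln(89/48) / ln(198/15.1) = 0.6174 / 2.5736 = 0.2399
c = S₁ / A₁^z = 48 / 15.1^0.2399 = 48 / 1.918 = 25.03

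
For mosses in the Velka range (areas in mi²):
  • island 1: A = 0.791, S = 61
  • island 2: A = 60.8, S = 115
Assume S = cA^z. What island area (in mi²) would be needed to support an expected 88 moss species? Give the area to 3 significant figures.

z = ln(115/61) / ln(60.8/0.791) = 0.6341 / 4.3420 = 0.1460
c = 61 / 0.791^0.1460 = 61 / 0.9663 = 63.12
A = (88/63.12)^(1/0.1460) ⇒ ln A = ln(1.394)/0.1460 = 2.2751
A = e^2.2751 ≈ 9.729 mi²

9.73 mi²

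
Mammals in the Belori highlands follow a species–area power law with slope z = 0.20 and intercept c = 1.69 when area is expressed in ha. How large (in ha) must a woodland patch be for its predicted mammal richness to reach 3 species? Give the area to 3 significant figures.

3 = 1.69 × A^0.2  ⇒  A^0.2 = 3/1.69 = 1.775
ln A = ln(1.775) / 0.2 = 0.5739 / 0.2 = 2.8694
A = e^2.8694 ≈ 17.63 ha

17.6 ha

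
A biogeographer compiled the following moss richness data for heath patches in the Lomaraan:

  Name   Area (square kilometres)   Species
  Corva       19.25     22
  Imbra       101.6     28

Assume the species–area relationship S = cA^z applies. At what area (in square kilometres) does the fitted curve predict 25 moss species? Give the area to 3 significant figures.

46.5 square kilometres

z = ln(28/22) / ln(101.6/19.25) = 0.2412 / 1.6635 = 0.1450
c = 22 / 19.25^0.1450 = 22 / 1.535 = 14.33
A = (25/14.33)^(1/0.1450) ⇒ ln A = ln(1.745)/0.1450 = 3.8393
A = e^3.8393 ≈ 46.49 square kilometres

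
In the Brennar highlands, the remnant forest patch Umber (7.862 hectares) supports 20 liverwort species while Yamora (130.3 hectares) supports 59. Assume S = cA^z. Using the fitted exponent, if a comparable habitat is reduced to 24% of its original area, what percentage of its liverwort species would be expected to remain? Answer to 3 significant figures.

57.7%

z = ln(59/20) / ln(130.3/7.862) = 1.0818 / 2.8078 = 0.3853
S_new/S_old = (A_new/A_old)^z = 0.24^0.3853 = exp(0.3853 × -1.4271) = 0.577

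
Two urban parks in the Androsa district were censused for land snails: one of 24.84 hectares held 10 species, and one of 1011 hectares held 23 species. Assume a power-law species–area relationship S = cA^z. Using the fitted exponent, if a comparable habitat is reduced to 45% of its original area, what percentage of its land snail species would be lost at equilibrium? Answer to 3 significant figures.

z = ln(23/10) / ln(1011/24.84) = 0.8329 / 3.7062 = 0.2247
S_new/S_old = (A_new/A_old)^z = 0.45^0.2247 = exp(0.2247 × -0.7985) = 0.8357
Fraction lost = 1 − 0.8357 = 0.1643

16.4%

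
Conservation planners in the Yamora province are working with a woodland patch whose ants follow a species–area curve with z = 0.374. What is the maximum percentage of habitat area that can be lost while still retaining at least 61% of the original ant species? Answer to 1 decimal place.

73.3%

Need (A_new/A_old)^0.374 = 0.61, so A_new/A_old = 0.61^(1/0.374) = 0.61^2.674
ln(A_new/A_old) = ln 0.61 / 0.374 = -0.4943 / 0.374 = -1.3216
A_new/A_old = e^-1.3216 ≈ 0.2667
Fraction that can be lost = 1 − 0.2667 = 0.7333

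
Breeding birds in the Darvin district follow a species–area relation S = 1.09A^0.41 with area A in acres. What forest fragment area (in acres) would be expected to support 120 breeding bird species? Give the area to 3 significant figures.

120 = 1.09 × A^0.41  ⇒  A^0.41 = 120/1.09 = 110.1
ln A = ln(110.1) / 0.41 = 4.7013 / 0.41 = 11.4666
A = e^11.4666 ≈ 95475 acres

95500 acres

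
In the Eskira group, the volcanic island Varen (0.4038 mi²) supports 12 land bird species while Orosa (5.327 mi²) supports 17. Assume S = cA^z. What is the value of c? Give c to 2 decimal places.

z = ln(S₂/S₁) / ln(A₂/A₁) = ln(17/12) / ln(5.327/0.4038) = 0.3483 / 2.5796 = 0.1350
c = S₁ / A₁^z = 12 / 0.4038^0.1350 = 12 / 0.8848 = 13.56

13.56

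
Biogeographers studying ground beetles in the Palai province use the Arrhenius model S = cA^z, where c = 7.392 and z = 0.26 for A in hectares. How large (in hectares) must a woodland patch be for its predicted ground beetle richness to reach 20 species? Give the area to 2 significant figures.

20 = 7.392 × A^0.26  ⇒  A^0.26 = 20/7.392 = 2.706
ln A = ln(2.706) / 0.26 = 0.9953 / 0.26 = 3.8282
A = e^3.8282 ≈ 45.98 hectares

46 hectares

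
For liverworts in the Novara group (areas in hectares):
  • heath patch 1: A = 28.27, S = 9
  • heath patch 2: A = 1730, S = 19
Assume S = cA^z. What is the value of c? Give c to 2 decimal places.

z = ln(S₂/S₁) / ln(A₂/A₁) = ln(19/9) / ln(1730/28.27) = 0.7472 / 4.1141 = 0.1816
c = S₁ / A₁^z = 9 / 28.27^0.1816 = 9 / 1.835 = 4.905

4.91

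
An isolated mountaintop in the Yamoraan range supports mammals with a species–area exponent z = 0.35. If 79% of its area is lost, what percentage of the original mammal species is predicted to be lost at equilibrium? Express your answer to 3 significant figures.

42.1%

S_new/S_old = (A_new/A_old)^z = 0.21^0.35
= exp(0.35 × ln 0.21) = exp(0.35 × -1.5606) = exp(-0.5462) ≈ 0.5791
Fraction lost = 1 − 0.5791 = 0.4209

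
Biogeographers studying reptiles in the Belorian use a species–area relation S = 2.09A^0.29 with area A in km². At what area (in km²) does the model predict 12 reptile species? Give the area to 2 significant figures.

410 km²

12 = 2.09 × A^0.29  ⇒  A^0.29 = 12/2.09 = 5.742
ln A = ln(5.742) / 0.29 = 1.7477 / 0.29 = 6.0267
A = e^6.0267 ≈ 414.3 km²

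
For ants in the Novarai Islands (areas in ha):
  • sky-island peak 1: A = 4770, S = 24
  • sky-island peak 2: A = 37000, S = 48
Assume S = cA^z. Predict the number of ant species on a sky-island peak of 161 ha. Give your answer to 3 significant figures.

7.63

z = ln(48/24) / ln(37000/4770) = 0.6931 / 2.0486 = 0.3384
c = 24 / 4770^0.3384 = 24 / 17.57 = 1.366
S₃ = 1.366 × 161^0.3384 = 1.366 × 5.581 ≈ 7.625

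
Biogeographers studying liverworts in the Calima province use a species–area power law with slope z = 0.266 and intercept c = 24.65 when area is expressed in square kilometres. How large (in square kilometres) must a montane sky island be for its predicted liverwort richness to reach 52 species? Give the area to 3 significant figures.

16.5 square kilometres

52 = 24.65 × A^0.266  ⇒  A^0.266 = 52/24.65 = 2.11
ln A = ln(2.11) / 0.266 = 0.7465 / 0.266 = 2.8063
A = e^2.8063 ≈ 16.55 square kilometres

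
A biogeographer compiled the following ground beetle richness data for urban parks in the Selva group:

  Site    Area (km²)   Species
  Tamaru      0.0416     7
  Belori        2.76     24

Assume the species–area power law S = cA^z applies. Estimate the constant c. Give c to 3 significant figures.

z = ln(S₂/S₁) / ln(A₂/A₁) = ln(24/7) / ln(2.76/0.0416) = 1.2321 / 4.1949 = 0.2937
c = S₁ / A₁^z = 7 / 0.0416^0.2937 = 7 / 0.393 = 17.81

17.8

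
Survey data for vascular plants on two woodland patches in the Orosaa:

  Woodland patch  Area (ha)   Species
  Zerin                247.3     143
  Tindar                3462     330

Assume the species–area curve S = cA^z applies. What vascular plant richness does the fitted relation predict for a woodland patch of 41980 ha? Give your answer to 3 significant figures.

z = ln(330/143) / ln(3462/247.3) = 0.8362 / 2.6390 = 0.3169
c = 143 / 247.3^0.3169 = 143 / 5.733 = 24.94
S₃ = 24.94 × 41980^0.3169 = 24.94 × 29.17 ≈ 727.6

728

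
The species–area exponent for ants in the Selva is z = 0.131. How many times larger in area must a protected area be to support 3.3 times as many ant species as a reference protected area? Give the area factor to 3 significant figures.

(A₂/A₁)^0.131 = 3.3, so A₂/A₁ = 3.3^(1/0.131) = 3.3^7.634
ln(A₂/A₁) = ln 3.3 / 0.131 = 1.1939 / 0.131 = 9.1139
A₂/A₁ = e^9.1139 ≈ 9081

9080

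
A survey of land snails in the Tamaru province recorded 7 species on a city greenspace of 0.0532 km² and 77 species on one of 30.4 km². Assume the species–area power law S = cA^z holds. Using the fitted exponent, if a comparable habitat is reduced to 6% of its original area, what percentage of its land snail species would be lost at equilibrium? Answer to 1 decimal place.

65.4%

z = ln(77/7) / ln(30.4/0.0532) = 2.3979 / 6.3481 = 0.3777
S_new/S_old = (A_new/A_old)^z = 0.06^0.3777 = exp(0.3777 × -2.8134) = 0.3455
Fraction lost = 1 − 0.3455 = 0.6545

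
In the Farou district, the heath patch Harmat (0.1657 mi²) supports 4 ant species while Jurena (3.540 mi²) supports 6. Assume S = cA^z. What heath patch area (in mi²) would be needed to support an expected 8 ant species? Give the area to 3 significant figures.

z = ln(6/4) / ln(3.54/0.1657) = 0.4055 / 3.0617 = 0.1324
c = 4 / 0.1657^0.1324 = 4 / 0.7882 = 5.075
A = (8/5.075)^(1/0.1324) ⇒ ln A = ln(1.576)/0.1324 = 3.4364
A = e^3.4364 ≈ 31.08 mi²

31.1 mi²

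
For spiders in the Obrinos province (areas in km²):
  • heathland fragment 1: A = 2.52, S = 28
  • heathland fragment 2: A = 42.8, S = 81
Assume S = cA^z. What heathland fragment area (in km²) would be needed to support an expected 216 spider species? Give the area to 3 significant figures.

z = ln(81/28) / ln(42.8/2.52) = 1.0622 / 2.8323 = 0.3750
c = 28 / 2.52^0.3750 = 28 / 1.414 = 19.8
A = (216/19.8)^(1/0.3750) ⇒ ln A = ln(10.91)/0.3750 = 6.3717
A = e^6.3717 ≈ 585.1 km²

585 km²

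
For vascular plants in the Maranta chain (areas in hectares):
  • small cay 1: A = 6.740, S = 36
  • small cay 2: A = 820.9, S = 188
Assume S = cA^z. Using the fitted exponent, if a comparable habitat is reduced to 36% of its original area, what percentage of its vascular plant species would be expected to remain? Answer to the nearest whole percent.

z = ln(188/36) / ln(820.9/6.74) = 1.6529 / 4.8023 = 0.3442
S_new/S_old = (A_new/A_old)^z = 0.36^0.3442 = exp(0.3442 × -1.0217) = 0.7035

70%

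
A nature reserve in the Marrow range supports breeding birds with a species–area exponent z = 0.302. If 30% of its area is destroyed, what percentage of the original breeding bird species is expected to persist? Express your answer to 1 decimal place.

89.8%

S_new/S_old = (A_new/A_old)^z = 0.7^0.302
= exp(0.302 × ln 0.7) = exp(0.302 × -0.3567) = exp(-0.1077) ≈ 0.8979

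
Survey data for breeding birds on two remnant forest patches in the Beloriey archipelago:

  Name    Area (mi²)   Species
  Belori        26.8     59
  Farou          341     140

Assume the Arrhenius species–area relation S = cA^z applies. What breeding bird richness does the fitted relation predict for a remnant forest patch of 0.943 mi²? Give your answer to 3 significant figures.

z = ln(140/59) / ln(341/26.8) = 0.8641 / 2.5435 = 0.3397
c = 59 / 26.8^0.3397 = 59 / 3.056 = 19.3
S₃ = 19.3 × 0.943^0.3397 = 19.3 × 0.9803 ≈ 18.92

18.9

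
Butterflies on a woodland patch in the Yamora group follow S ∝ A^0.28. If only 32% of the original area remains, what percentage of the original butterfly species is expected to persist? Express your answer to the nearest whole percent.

73%

S_new/S_old = (A_new/A_old)^z = 0.32^0.28
= exp(0.28 × ln 0.32) = exp(0.28 × -1.1394) = exp(-0.3190) ≈ 0.7268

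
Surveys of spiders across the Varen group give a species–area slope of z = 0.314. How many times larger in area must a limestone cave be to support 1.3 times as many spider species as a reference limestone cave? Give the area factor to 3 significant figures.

(A₂/A₁)^0.314 = 1.3, so A₂/A₁ = 1.3^(1/0.314) = 1.3^3.185
ln(A₂/A₁) = ln 1.3 / 0.314 = 0.2624 / 0.314 = 0.8356
A₂/A₁ = e^0.8356 ≈ 2.306

2.31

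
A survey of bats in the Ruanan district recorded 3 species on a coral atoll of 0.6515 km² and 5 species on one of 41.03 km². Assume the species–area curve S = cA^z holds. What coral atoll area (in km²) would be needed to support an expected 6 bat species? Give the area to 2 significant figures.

z = ln(5/3) / ln(41.03/0.6515) = 0.5108 / 4.1428 = 0.1233
c = 3 / 0.6515^0.1233 = 3 / 0.9485 = 3.163
A = (6/3.163)^(1/0.1233) ⇒ ln A = ln(1.897)/0.1233 = 5.1929
A = e^5.1929 ≈ 180 km²

180 km²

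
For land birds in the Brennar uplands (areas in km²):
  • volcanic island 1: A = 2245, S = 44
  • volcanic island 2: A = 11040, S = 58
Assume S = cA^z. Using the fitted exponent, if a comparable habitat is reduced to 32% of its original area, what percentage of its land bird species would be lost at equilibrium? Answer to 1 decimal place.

17.9%

z = ln(58/44) / ln(11040/2245) = 0.2763 / 1.5928 = 0.1734
S_new/S_old = (A_new/A_old)^z = 0.32^0.1734 = exp(0.1734 × -1.1394) = 0.8207
Fraction lost = 1 − 0.8207 = 0.1793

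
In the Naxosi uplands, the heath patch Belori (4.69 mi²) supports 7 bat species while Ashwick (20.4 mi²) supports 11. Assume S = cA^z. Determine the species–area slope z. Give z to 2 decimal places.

0.31

Taking logs: ln S = ln c + z ln A, so z = (ln S₂ − ln S₁)/(ln A₂ − ln A₁).
z = ln(11/7) / ln(20.4/4.69) = ln(1.571) / ln(4.35) = 0.4520 / 1.4701 = 0.3075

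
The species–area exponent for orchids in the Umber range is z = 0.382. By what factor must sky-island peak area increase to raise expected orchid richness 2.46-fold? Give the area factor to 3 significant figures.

(A₂/A₁)^0.382 = 2.46, so A₂/A₁ = 2.46^(1/0.382) = 2.46^2.618
ln(A₂/A₁) = ln 2.46 / 0.382 = 0.9002 / 0.382 = 2.3564
A₂/A₁ = e^2.3564 ≈ 10.55

10.6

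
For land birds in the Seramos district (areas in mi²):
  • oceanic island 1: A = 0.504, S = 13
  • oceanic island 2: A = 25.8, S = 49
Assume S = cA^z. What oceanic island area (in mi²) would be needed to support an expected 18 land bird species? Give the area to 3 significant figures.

1.32 mi²

z = ln(49/13) / ln(25.8/0.504) = 1.3269 / 3.9356 = 0.3371
c = 13 / 0.504^0.3371 = 13 / 0.7937 = 16.38
A = (18/16.38)^(1/0.3371) ⇒ ln A = ln(1.099)/0.3371 = 0.2800
A = e^0.2800 ≈ 1.323 mi²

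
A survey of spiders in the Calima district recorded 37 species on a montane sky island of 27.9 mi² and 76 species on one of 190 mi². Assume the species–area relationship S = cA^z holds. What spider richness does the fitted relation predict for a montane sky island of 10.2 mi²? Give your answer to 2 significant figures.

z = ln(76/37) / ln(190/27.9) = 0.7198 / 1.9184 = 0.3752
c = 37 / 27.9^0.3752 = 37 / 3.487 = 10.61
S₃ = 10.61 × 10.2^0.3752 = 10.61 × 2.39 ≈ 25.36

25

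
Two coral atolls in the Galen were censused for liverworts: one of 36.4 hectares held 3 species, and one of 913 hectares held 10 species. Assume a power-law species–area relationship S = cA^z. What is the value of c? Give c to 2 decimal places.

0.78

z = ln(S₂/S₁) / ln(A₂/A₁) = ln(10/3) / ln(913/36.4) = 1.2040 / 3.2222 = 0.3737
c = S₁ / A₁^z = 3 / 36.4^0.3737 = 3 / 3.831 = 0.7831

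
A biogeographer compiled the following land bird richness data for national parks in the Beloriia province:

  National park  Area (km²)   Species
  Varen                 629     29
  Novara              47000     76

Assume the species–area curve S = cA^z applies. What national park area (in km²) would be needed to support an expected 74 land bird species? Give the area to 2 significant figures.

z = ln(76/29) / ln(47000/629) = 0.9634 / 4.3138 = 0.2233
c = 29 / 629^0.2233 = 29 / 4.217 = 6.876
A = (74/6.876)^(1/0.2233) ⇒ ln A = ln(10.76)/0.2233 = 10.6385
A = e^10.6385 ≈ 41710 km²

42000 km²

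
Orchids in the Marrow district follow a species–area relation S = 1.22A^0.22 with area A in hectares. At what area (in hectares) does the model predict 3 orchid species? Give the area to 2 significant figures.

3 = 1.22 × A^0.22  ⇒  A^0.22 = 3/1.22 = 2.459
ln A = ln(2.459) / 0.22 = 0.8998 / 0.22 = 4.0898
A = e^4.0898 ≈ 59.73 hectares

60 hectares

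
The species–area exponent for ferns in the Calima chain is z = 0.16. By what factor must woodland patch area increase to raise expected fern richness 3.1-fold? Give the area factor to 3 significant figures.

(A₂/A₁)^0.16 = 3.1, so A₂/A₁ = 3.1^(1/0.16) = 3.1^6.25
ln(A₂/A₁) = ln 3.1 / 0.16 = 1.1314 / 0.16 = 7.0713
A₂/A₁ = e^7.0713 ≈ 1178

1180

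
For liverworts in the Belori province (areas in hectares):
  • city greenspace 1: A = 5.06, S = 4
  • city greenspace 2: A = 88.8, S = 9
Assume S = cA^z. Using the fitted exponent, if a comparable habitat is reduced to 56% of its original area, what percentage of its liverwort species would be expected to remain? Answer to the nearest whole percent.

85%

z = ln(9/4) / ln(88.8/5.06) = 0.8109 / 2.8650 = 0.2830
S_new/S_old = (A_new/A_old)^z = 0.56^0.2830 = exp(0.2830 × -0.5798) = 0.8486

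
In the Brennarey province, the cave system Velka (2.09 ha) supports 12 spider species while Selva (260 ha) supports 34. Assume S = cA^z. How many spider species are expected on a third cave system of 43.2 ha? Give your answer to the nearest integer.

23

z = ln(34/12) / ln(260/2.09) = 1.0415 / 4.8235 = 0.2159
c = 12 / 2.09^0.2159 = 12 / 1.173 = 10.23
S₃ = 10.23 × 43.2^0.2159 = 10.23 × 2.255 ≈ 23.08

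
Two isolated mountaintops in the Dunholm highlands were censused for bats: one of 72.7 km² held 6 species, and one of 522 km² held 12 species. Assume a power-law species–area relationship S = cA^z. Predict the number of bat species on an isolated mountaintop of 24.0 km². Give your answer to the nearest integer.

4

z = ln(12/6) / ln(522/72.7) = 0.6931 / 1.9713 = 0.3516
c = 6 / 72.7^0.3516 = 6 / 4.514 = 1.329
S₃ = 1.329 × 24^0.3516 = 1.329 × 3.057 ≈ 4.064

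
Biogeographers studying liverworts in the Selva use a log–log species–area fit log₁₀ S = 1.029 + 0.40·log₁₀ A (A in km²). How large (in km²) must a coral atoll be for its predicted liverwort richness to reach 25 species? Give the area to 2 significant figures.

25 = 10.69 × A^0.4  ⇒  A^0.4 = 25/10.69 = 2.339
ln A = ln(2.339) / 0.4 = 0.8495 / 0.4 = 2.1238
A = e^2.1238 ≈ 8.363 km²

8.4 km²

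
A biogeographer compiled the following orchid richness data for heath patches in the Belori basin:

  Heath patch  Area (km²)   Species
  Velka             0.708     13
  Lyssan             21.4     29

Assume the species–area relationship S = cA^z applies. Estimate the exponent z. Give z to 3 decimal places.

0.235

Taking logs: ln S = ln c + z ln A, so z = (ln S₂ − ln S₁)/(ln A₂ − ln A₁).
z = ln(29/13) / ln(21.4/0.708) = ln(2.231) / ln(30.23) = 0.8023 / 3.4087 = 0.2354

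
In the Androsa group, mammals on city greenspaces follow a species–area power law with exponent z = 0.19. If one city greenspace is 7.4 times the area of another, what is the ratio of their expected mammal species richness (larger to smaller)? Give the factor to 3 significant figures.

1.46

S₂/S₁ = (A₂/A₁)^z = 7.4^0.19
ln(S₂/S₁) = 0.19 × ln 7.4 = 0.19 × 2.0015 = 0.3803
S₂/S₁ = e^0.3803 ≈ 1.463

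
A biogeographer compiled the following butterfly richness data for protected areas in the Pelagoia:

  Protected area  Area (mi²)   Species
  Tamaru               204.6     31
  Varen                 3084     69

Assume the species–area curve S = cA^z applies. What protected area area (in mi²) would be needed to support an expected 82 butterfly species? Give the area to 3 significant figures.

z = ln(69/31) / ln(3084/204.6) = 0.8001 / 2.7129 = 0.2949
c = 31 / 204.6^0.2949 = 31 / 4.803 = 6.454
A = (82/6.454)^(1/0.2949) ⇒ ln A = ln(12.71)/0.2949 = 8.6193
A = e^8.6193 ≈ 5537 mi²

5540 mi²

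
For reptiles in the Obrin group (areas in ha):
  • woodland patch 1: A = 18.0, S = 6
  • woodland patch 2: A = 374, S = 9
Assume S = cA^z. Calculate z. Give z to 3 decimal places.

Taking logs: ln S = ln c + z ln A, so z = (ln S₂ − ln S₁)/(ln A₂ − ln A₁).
z = ln(9/6) / ln(374/18) = ln(1.5) / ln(20.78) = 0.4055 / 3.0339 = 0.1336

0.134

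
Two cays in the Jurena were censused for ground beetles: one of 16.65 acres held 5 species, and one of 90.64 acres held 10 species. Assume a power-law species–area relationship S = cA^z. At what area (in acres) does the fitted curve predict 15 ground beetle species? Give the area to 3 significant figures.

244 acres

z = ln(10/5) / ln(90.64/16.65) = 0.6931 / 1.6945 = 0.4091
c = 5 / 16.65^0.4091 = 5 / 3.16 = 1.582
A = (15/1.582)^(1/0.4091) ⇒ ln A = ln(9.479)/0.4091 = 5.4981
A = e^5.4981 ≈ 244.2 acres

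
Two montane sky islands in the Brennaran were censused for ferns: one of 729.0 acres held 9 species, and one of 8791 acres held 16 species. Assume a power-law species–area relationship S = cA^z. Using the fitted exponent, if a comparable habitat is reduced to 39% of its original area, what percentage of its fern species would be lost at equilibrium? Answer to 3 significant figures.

19.6%

z = ln(16/9) / ln(8791/729) = 0.5754 / 2.4898 = 0.2311
S_new/S_old = (A_new/A_old)^z = 0.39^0.2311 = exp(0.2311 × -0.9416) = 0.8045
Fraction lost = 1 − 0.8045 = 0.1955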